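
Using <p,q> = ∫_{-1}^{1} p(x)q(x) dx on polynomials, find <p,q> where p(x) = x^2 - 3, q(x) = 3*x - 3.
<p,q> = 16

Expand the product: p(x)·q(x) = 3*x^3 - 3*x^2 - 9*x + 9.
∫_{-1}^{1} of each monomial x^k gives [2/(k+1) if k even, 0 if k odd]. Integrating term-by-term (or equivalently evaluating the antiderivative F(x) = 3*x^4/4 - x^3 - 9*x^2/2 + 9*x at the endpoints):
  F(1) − F(−1) = 17/4 − (-47/4) = 16.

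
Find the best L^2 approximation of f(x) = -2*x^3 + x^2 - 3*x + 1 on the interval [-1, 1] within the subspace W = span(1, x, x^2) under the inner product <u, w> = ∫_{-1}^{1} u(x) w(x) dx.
g(x) = x^2 - 21*x/5 + 1

The best approximation g ∈ W is the orthogonal projection of f onto W. Writing g = a_0 + a_1 x + a_2 x^2, the coefficients solve the normal equations G · a = b where
  G_{ij} = <φ_i, φ_j> and b_i = <f, φ_i>, with φ_0 = 1, φ_1 = x, φ_2 = x^2.
G =
  [2, 0, 2/3]
  [0, 2/3, 0]
  [2/3, 0, 2/5],
b = (8/3, -14/5, 16/15).
Solving gives a_0 = 1, a_1 = -21/5, a_2 = 1, so
  g(x) = x^2 - 21*x/5 + 1.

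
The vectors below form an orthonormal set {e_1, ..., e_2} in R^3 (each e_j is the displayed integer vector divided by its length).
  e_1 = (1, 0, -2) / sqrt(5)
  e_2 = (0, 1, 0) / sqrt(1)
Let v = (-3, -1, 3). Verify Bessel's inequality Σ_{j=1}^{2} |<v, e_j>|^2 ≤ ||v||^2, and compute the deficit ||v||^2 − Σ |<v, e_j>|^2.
Σ |<v, e_j>|^2 = 86/5; ||v||^2 = 19; deficit = 9/5

Write each e_j = u_j / sqrt(<u_j, u_j>) where u_j is the displayed integer vector. Then <v, e_j> = <v, u_j> / sqrt(<u_j, u_j>), so |<v, e_j>|^2 = <v, u_j>^2 / <u_j, u_j>.
Coefficients: <v, e_1> = -9/sqrt(5), <v, e_2> = -1/sqrt(1).
Square and sum: Σ |<v, e_j>|^2 = 86/5.
Compute ||v||^2 = v·v = 19.
Deficit = 19 − 86/5 = 9/5 ≥ 0, confirming Bessel's inequality. (The deficit equals ||v − Σ <v,e_j> e_j||^2, the squared distance from v to span{e_j}.)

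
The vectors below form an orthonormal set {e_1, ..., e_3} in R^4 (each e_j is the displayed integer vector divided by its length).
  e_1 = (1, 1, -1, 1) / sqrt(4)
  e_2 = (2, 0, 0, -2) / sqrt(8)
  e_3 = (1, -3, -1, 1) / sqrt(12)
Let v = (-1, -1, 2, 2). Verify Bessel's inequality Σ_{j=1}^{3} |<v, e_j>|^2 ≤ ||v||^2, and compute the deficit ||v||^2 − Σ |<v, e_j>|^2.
Σ |<v, e_j>|^2 = 35/6; ||v||^2 = 10; deficit = 25/6

Write each e_j = u_j / sqrt(<u_j, u_j>) where u_j is the displayed integer vector. Then <v, e_j> = <v, u_j> / sqrt(<u_j, u_j>), so |<v, e_j>|^2 = <v, u_j>^2 / <u_j, u_j>.
Coefficients: <v, e_1> = -2/sqrt(4), <v, e_2> = -6/sqrt(8), <v, e_3> = 2/sqrt(12).
Square and sum: Σ |<v, e_j>|^2 = 35/6.
Compute ||v||^2 = v·v = 10.
Deficit = 10 − 35/6 = 25/6 ≥ 0, confirming Bessel's inequality. (The deficit equals ||v − Σ <v,e_j> e_j||^2, the squared distance from v to span{e_j}.)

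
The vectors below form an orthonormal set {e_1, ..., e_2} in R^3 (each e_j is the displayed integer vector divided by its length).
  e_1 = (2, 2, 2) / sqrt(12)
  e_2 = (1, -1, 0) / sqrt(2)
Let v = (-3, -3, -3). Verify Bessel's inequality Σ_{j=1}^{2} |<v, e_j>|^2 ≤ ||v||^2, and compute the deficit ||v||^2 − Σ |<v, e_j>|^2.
Σ |<v, e_j>|^2 = 27; ||v||^2 = 27; deficit = 0

Write each e_j = u_j / sqrt(<u_j, u_j>) where u_j is the displayed integer vector. Then <v, e_j> = <v, u_j> / sqrt(<u_j, u_j>), so |<v, e_j>|^2 = <v, u_j>^2 / <u_j, u_j>.
Coefficients: <v, e_1> = -18/sqrt(12), <v, e_2> = 0/sqrt(2).
Square and sum: Σ |<v, e_j>|^2 = 27.
Compute ||v||^2 = v·v = 27.
Deficit = 27 − 27 = 0 ≥ 0, confirming Bessel's inequality. (The deficit equals ||v − Σ <v,e_j> e_j||^2, the squared distance from v to span{e_j}.)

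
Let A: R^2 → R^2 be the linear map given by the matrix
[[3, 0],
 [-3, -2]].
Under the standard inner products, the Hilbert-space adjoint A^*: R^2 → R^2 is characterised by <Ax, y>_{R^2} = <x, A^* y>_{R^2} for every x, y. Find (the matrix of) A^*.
A^* = A^T =
[[3, -3],
 [0, -2]]

For real matrices with standard dot products, the defining identity <Ax, y> = <x, A^* y> gives (Ax)^T y = x^T (A^*) y, i.e. x^T A^T y = x^T (A^*) y. Since this holds for all x, y, we must have A^* = A^T. Therefore
A^* =
[[3, -3],
 [0, -2]].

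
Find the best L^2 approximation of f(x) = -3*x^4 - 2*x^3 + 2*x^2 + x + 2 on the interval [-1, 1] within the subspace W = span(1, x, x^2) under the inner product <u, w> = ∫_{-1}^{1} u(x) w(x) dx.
g(x) = -4*x^2/7 - x/5 + 79/35

The best approximation g ∈ W is the orthogonal projection of f onto W. Writing g = a_0 + a_1 x + a_2 x^2, the coefficients solve the normal equations G · a = b where
  G_{ij} = <φ_i, φ_j> and b_i = <f, φ_i>, with φ_0 = 1, φ_1 = x, φ_2 = x^2.
G =
  [2, 0, 2/3]
  [0, 2/3, 0]
  [2/3, 0, 2/5],
b = (62/15, -2/15, 134/105).
Solving gives a_0 = 79/35, a_1 = -1/5, a_2 = -4/7, so
  g(x) = -4*x^2/7 - x/5 + 79/35.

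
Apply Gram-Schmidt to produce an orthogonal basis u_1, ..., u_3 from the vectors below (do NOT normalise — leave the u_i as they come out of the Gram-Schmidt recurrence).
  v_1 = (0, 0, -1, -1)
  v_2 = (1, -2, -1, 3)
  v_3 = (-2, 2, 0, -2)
Orthogonal basis:
  u_1 = (0, 0, -1, -1)
  u_2 = (1, -2, -2, 2)
  u_3 = (-16/13, 6/13, -7/13, 7/13)

Apply the Gram-Schmidt recurrence
  u_1 = v_1
  u_i = v_i − Σ_{j<i} ((v_i · u_j) / (u_j · u_j)) · u_j.

Step by step this gives:
  u_1 = (0, 0, -1, -1)
  u_2 = (1, -2, -2, 2)
  u_3 = (-16/13, 6/13, -7/13, 7/13)

Orthogonality check:
  u_2 · u_1 = 0 (should be 0)
  u_3 · u_1 = 0 (should be 0)
  u_3 · u_2 = 0 (should be 0)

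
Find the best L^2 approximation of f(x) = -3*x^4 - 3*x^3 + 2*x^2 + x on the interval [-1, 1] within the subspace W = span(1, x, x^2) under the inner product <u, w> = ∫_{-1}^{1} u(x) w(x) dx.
g(x) = -4*x^2/7 - 4*x/5 + 9/35

The best approximation g ∈ W is the orthogonal projection of f onto W. Writing g = a_0 + a_1 x + a_2 x^2, the coefficients solve the normal equations G · a = b where
  G_{ij} = <φ_i, φ_j> and b_i = <f, φ_i>, with φ_0 = 1, φ_1 = x, φ_2 = x^2.
G =
  [2, 0, 2/3]
  [0, 2/3, 0]
  [2/3, 0, 2/5],
b = (2/15, -8/15, -2/35).
Solving gives a_0 = 9/35, a_1 = -4/5, a_2 = -4/7, so
  g(x) = -4*x^2/7 - 4*x/5 + 9/35.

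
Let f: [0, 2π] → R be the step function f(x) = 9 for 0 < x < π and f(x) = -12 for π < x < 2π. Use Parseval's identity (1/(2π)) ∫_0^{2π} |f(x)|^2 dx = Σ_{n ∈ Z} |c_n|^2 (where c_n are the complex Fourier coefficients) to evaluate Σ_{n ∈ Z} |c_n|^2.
Σ |c_n|^2 = 225/2

Parseval equates the L^2 energy of f (normalised by 1/(2π)) with the ℓ^2 sum of its Fourier coefficients: (1/(2π)) ∫_0^{2π} |f|^2 = Σ |c_n|^2.
Compute the left side: (1/(2π)) [∫_0^π 9^2 dx + ∫_π^{2π} (-12)^2 dx] = (1/(2π)) · (81π + 144π) = (81 + 144)/2 = 225/2.
So Σ_{n ∈ Z} |c_n|^2 = 225/2.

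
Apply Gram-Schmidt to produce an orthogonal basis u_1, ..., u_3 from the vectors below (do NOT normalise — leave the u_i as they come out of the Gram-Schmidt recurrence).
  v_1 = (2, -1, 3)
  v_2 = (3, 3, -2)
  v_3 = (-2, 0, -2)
Orthogonal basis:
  u_1 = (2, -1, 3)
  u_2 = (24/7, 39/14, -19/14)
  u_3 = (28/299, -4/23, -36/299)

Apply the Gram-Schmidt recurrence
  u_1 = v_1
  u_i = v_i − Σ_{j<i} ((v_i · u_j) / (u_j · u_j)) · u_j.

Step by step this gives:
  u_1 = (2, -1, 3)
  u_2 = (24/7, 39/14, -19/14)
  u_3 = (28/299, -4/23, -36/299)

Orthogonality check:
  u_2 · u_1 = 0 (should be 0)
  u_3 · u_1 = 0 (should be 0)
  u_3 · u_2 = 0 (should be 0)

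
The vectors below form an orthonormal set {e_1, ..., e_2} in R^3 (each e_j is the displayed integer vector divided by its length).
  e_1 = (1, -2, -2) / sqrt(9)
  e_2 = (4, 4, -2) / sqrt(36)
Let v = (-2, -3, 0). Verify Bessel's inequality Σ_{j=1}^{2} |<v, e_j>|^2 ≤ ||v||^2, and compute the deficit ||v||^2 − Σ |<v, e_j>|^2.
Σ |<v, e_j>|^2 = 116/9; ||v||^2 = 13; deficit = 1/9

Write each e_j = u_j / sqrt(<u_j, u_j>) where u_j is the displayed integer vector. Then <v, e_j> = <v, u_j> / sqrt(<u_j, u_j>), so |<v, e_j>|^2 = <v, u_j>^2 / <u_j, u_j>.
Coefficients: <v, e_1> = 4/sqrt(9), <v, e_2> = -20/sqrt(36).
Square and sum: Σ |<v, e_j>|^2 = 116/9.
Compute ||v||^2 = v·v = 13.
Deficit = 13 − 116/9 = 1/9 ≥ 0, confirming Bessel's inequality. (The deficit equals ||v − Σ <v,e_j> e_j||^2, the squared distance from v to span{e_j}.)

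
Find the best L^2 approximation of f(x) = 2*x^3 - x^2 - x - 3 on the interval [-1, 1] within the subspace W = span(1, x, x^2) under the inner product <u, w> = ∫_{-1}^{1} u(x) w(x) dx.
g(x) = -x^2 + x/5 - 3

The best approximation g ∈ W is the orthogonal projection of f onto W. Writing g = a_0 + a_1 x + a_2 x^2, the coefficients solve the normal equations G · a = b where
  G_{ij} = <φ_i, φ_j> and b_i = <f, φ_i>, with φ_0 = 1, φ_1 = x, φ_2 = x^2.
G =
  [2, 0, 2/3]
  [0, 2/3, 0]
  [2/3, 0, 2/5],
b = (-20/3, 2/15, -12/5).
Solving gives a_0 = -3, a_1 = 1/5, a_2 = -1, so
  g(x) = -x^2 + x/5 - 3.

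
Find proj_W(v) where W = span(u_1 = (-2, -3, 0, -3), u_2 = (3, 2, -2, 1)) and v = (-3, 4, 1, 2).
proj_W(v) = (-16/19, 289/171, 404/171, 491/171)

Set up U = [u_1 | ... | u_2] ∈ R^(4×2). The projector onto W = col(U) is P = U (U^T U)^(-1) U^T.
Compute U^T U =
  [22, -15]
  [-15, 18],
and U^T v = (-12, -1).
Solve U^T U · c = U^T v for the coefficients: c = (-77/57, -202/171). The projection is proj_W(v) = U c.
Check: (v - proj_W(v)) · u_1 = 0  (should be 0).
Check: (v - proj_W(v)) · u_2 = 0  (should be 0).
Result: proj_W(v) = (-16/19, 289/171, 404/171, 491/171).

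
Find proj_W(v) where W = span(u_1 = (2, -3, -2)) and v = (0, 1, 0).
proj_W(v) = (-6/17, 9/17, 6/17)

Set up U = [u_1 | ... | u_1] ∈ R^(3×1). The projector onto W = col(U) is P = U (U^T U)^(-1) U^T.
Compute U^T U =
  [17],
and U^T v = (-3).
Solve U^T U · c = U^T v for the coefficients: c = (-3/17). The projection is proj_W(v) = U c.
Check: (v - proj_W(v)) · u_1 = 0  (should be 0).
Result: proj_W(v) = (-6/17, 9/17, 6/17).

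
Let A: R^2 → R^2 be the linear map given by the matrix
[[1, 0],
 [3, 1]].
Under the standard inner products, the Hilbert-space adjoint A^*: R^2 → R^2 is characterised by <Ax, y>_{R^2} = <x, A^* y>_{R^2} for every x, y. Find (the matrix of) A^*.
A^* = A^T =
[[1, 3],
 [0, 1]]

For real matrices with standard dot products, the defining identity <Ax, y> = <x, A^* y> gives (Ax)^T y = x^T (A^*) y, i.e. x^T A^T y = x^T (A^*) y. Since this holds for all x, y, we must have A^* = A^T. Therefore
A^* =
[[1, 3],
 [0, 1]].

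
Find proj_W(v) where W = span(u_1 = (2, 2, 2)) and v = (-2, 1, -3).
proj_W(v) = (-4/3, -4/3, -4/3)

Set up U = [u_1 | ... | u_1] ∈ R^(3×1). The projector onto W = col(U) is P = U (U^T U)^(-1) U^T.
Compute U^T U =
  [12],
and U^T v = (-8).
Solve U^T U · c = U^T v for the coefficients: c = (-2/3). The projection is proj_W(v) = U c.
Check: (v - proj_W(v)) · u_1 = 0  (should be 0).
Result: proj_W(v) = (-4/3, -4/3, -4/3).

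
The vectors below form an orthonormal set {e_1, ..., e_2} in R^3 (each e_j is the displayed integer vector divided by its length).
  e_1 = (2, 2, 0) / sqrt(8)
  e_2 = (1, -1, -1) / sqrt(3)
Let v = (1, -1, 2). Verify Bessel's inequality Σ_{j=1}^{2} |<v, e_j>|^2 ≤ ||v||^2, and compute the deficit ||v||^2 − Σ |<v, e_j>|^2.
Σ |<v, e_j>|^2 = 0; ||v||^2 = 6; deficit = 6

Write each e_j = u_j / sqrt(<u_j, u_j>) where u_j is the displayed integer vector. Then <v, e_j> = <v, u_j> / sqrt(<u_j, u_j>), so |<v, e_j>|^2 = <v, u_j>^2 / <u_j, u_j>.
Coefficients: <v, e_1> = 0/sqrt(8), <v, e_2> = 0/sqrt(3).
Square and sum: Σ |<v, e_j>|^2 = 0.
Compute ||v||^2 = v·v = 6.
Deficit = 6 − 0 = 6 ≥ 0, confirming Bessel's inequality. (The deficit equals ||v − Σ <v,e_j> e_j||^2, the squared distance from v to span{e_j}.)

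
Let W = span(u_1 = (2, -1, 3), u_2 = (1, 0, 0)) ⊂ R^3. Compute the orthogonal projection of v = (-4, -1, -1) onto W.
proj_W(v) = (-4, 1/5, -3/5)

Set up U = [u_1 | ... | u_2] ∈ R^(3×2). The projector onto W = col(U) is P = U (U^T U)^(-1) U^T.
Compute U^T U =
  [14, 2]
  [2, 1],
and U^T v = (-10, -4).
Solve U^T U · c = U^T v for the coefficients: c = (-1/5, -18/5). The projection is proj_W(v) = U c.
Check: (v - proj_W(v)) · u_1 = 0  (should be 0).
Check: (v - proj_W(v)) · u_2 = 0  (should be 0).
Result: proj_W(v) = (-4, 1/5, -3/5).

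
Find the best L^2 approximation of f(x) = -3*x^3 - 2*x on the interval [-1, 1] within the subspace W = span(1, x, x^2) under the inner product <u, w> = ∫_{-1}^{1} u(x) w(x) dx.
g(x) = -19*x/5

The best approximation g ∈ W is the orthogonal projection of f onto W. Writing g = a_0 + a_1 x + a_2 x^2, the coefficients solve the normal equations G · a = b where
  G_{ij} = <φ_i, φ_j> and b_i = <f, φ_i>, with φ_0 = 1, φ_1 = x, φ_2 = x^2.
G =
  [2, 0, 2/3]
  [0, 2/3, 0]
  [2/3, 0, 2/5],
b = (0, -38/15, 0).
Solving gives a_0 = 0, a_1 = -19/5, a_2 = 0, so
  g(x) = -19*x/5.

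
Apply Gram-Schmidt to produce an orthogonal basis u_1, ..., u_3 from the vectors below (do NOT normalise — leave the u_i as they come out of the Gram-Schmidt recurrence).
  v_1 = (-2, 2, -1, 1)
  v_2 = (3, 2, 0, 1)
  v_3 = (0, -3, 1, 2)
Orthogonal basis:
  u_1 = (-2, 2, -1, 1)
  u_2 = (14/5, 11/5, -1/10, 11/10)
  u_3 = (-13/139, -179/139, 65/139, 397/139)

Apply the Gram-Schmidt recurrence
  u_1 = v_1
  u_i = v_i − Σ_{j<i} ((v_i · u_j) / (u_j · u_j)) · u_j.

Step by step this gives:
  u_1 = (-2, 2, -1, 1)
  u_2 = (14/5, 11/5, -1/10, 11/10)
  u_3 = (-13/139, -179/139, 65/139, 397/139)

Orthogonality check:
  u_2 · u_1 = 0 (should be 0)
  u_3 · u_1 = 0 (should be 0)
  u_3 · u_2 = 0 (should be 0)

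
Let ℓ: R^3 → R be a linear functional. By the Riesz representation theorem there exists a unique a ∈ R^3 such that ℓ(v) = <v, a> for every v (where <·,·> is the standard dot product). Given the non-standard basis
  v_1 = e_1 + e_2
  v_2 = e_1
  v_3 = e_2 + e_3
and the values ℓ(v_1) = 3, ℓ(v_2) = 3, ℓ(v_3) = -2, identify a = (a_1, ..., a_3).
a = (3, 0, -2)

Write a = (a_1, ..., a_3) in the standard basis. For each basis vector v_i, ℓ(v_i) = <v_i, a> is a linear equation in the a_j's. Collect the n equations into a matrix system V a = ℓ, where row i of V is v_i (expressed in the standard basis). Since V is invertible (lower-triangular with 1s on the diagonal, up to permutation), solve by back-substitution:
  V =
[[1, 1, 0],
 [1, 0, 0],
 [0, 1, 1]]
  V a = (3, 3, -2)
Solving gives a = (3, 0, -2).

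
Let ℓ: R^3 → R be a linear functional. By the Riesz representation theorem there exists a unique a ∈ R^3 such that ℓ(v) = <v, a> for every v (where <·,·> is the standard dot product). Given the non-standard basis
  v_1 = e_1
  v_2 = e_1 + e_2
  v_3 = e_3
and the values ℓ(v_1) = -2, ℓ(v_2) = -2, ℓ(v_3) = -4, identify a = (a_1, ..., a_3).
a = (-2, 0, -4)

Write a = (a_1, ..., a_3) in the standard basis. For each basis vector v_i, ℓ(v_i) = <v_i, a> is a linear equation in the a_j's. Collect the n equations into a matrix system V a = ℓ, where row i of V is v_i (expressed in the standard basis). Since V is invertible (lower-triangular with 1s on the diagonal, up to permutation), solve by back-substitution:
  V =
[[1, 0, 0],
 [1, 1, 0],
 [0, 0, 1]]
  V a = (-2, -2, -4)
Solving gives a = (-2, 0, -4).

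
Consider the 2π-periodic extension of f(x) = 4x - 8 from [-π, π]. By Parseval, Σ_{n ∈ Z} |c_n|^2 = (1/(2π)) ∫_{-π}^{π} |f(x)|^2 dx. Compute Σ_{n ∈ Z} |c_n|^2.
Σ |c_n|^2 = 16π^2/3 + 64

Expand and integrate term by term over [-π, π]:
  ∫ (4x)^2 dx = 16·(2π^3/3); ∫ 2·4·(-8)·x dx = 0 (odd integrand); ∫ (-8)^2 dx = 64·2π.
So (1/(2π)) ∫_{-π}^{π} (4x - 8)^2 dx = 16π^2/3 + 64 = 16π^2/3 + 64.
Parseval ⇒ Σ |c_n|^2 = 16π^2/3 + 64.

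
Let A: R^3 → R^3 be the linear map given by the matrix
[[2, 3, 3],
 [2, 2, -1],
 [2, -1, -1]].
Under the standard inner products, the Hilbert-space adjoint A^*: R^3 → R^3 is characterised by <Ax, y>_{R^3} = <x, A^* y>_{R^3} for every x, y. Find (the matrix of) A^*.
A^* = A^T =
[[2, 2, 2],
 [3, 2, -1],
 [3, -1, -1]]

For real matrices with standard dot products, the defining identity <Ax, y> = <x, A^* y> gives (Ax)^T y = x^T (A^*) y, i.e. x^T A^T y = x^T (A^*) y. Since this holds for all x, y, we must have A^* = A^T. Therefore
A^* =
[[2, 2, 2],
 [3, 2, -1],
 [3, -1, -1]].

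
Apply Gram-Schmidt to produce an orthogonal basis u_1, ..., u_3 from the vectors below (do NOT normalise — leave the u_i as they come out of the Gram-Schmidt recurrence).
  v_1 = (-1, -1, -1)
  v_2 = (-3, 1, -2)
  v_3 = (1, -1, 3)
Orthogonal basis:
  u_1 = (-1, -1, -1)
  u_2 = (-5/3, 7/3, -2/3)
  u_3 = (-15/13, -5/13, 20/13)

Apply the Gram-Schmidt recurrence
  u_1 = v_1
  u_i = v_i − Σ_{j<i} ((v_i · u_j) / (u_j · u_j)) · u_j.

Step by step this gives:
  u_1 = (-1, -1, -1)
  u_2 = (-5/3, 7/3, -2/3)
  u_3 = (-15/13, -5/13, 20/13)

Orthogonality check:
  u_2 · u_1 = 0 (should be 0)
  u_3 · u_1 = 0 (should be 0)
  u_3 · u_2 = 0 (should be 0)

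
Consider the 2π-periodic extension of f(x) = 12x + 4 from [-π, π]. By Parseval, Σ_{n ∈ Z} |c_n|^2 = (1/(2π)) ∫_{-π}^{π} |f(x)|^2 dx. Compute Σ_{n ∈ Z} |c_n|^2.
Σ |c_n|^2 = 48π^2 + 16

Expand and integrate term by term over [-π, π]:
  ∫ (12x)^2 dx = 144·(2π^3/3); ∫ 2·12·(4)·x dx = 0 (odd integrand); ∫ 4^2 dx = 16·2π.
So (1/(2π)) ∫_{-π}^{π} (12x + 4)^2 dx = 144π^2/3 + 16 = 48π^2 + 16.
Parseval ⇒ Σ |c_n|^2 = 48π^2 + 16.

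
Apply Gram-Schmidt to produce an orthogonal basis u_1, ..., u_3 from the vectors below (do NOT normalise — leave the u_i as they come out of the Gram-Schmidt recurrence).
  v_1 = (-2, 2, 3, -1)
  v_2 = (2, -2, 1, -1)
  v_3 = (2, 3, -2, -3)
Orthogonal basis:
  u_1 = (-2, 2, 3, -1)
  u_2 = (14/9, -14/9, 5/3, -11/9)
  u_3 = (86/41, 119/41, -66/41, -132/41)

Apply the Gram-Schmidt recurrence
  u_1 = v_1
  u_i = v_i − Σ_{j<i} ((v_i · u_j) / (u_j · u_j)) · u_j.

Step by step this gives:
  u_1 = (-2, 2, 3, -1)
  u_2 = (14/9, -14/9, 5/3, -11/9)
  u_3 = (86/41, 119/41, -66/41, -132/41)

Orthogonality check:
  u_2 · u_1 = 0 (should be 0)
  u_3 · u_1 = 0 (should be 0)
  u_3 · u_2 = 0 (should be 0)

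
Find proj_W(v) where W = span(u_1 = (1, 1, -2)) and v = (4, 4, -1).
proj_W(v) = (5/3, 5/3, -10/3)

Set up U = [u_1 | ... | u_1] ∈ R^(3×1). The projector onto W = col(U) is P = U (U^T U)^(-1) U^T.
Compute U^T U =
  [6],
and U^T v = (10).
Solve U^T U · c = U^T v for the coefficients: c = (5/3). The projection is proj_W(v) = U c.
Check: (v - proj_W(v)) · u_1 = 0  (should be 0).
Result: proj_W(v) = (5/3, 5/3, -10/3).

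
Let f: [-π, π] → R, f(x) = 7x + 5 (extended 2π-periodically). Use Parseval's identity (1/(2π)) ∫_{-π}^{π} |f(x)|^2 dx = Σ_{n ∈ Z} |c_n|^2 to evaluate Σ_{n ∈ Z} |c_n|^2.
Σ |c_n|^2 = 49π^2/3 + 25

Expand and integrate term by term over [-π, π]:
  ∫ (7x)^2 dx = 49·(2π^3/3); ∫ 2·7·(5)·x dx = 0 (odd integrand); ∫ 5^2 dx = 25·2π.
So (1/(2π)) ∫_{-π}^{π} (7x + 5)^2 dx = 49π^2/3 + 25 = 49π^2/3 + 25.
Parseval ⇒ Σ |c_n|^2 = 49π^2/3 + 25.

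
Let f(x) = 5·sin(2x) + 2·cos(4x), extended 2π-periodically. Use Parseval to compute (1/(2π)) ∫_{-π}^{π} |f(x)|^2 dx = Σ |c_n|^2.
Σ |c_n|^2 = 29/2

Expand |f|^2 and use orthogonality of {sin(nx), cos(mx)} on [-π, π]:
  ∫_{-π}^{π} sin(nx)^2 dx = π, ∫ cos(mx)^2 dx = π, and cross terms integrate to 0.
So ∫_{-π}^{π} f(x)^2 dx = 5^2 · π + 2^2 · π = (25 + 4)π.
Divide by 2π: (25 + 4)/2 = 29/2.
By Parseval, this equals Σ |c_n|^2.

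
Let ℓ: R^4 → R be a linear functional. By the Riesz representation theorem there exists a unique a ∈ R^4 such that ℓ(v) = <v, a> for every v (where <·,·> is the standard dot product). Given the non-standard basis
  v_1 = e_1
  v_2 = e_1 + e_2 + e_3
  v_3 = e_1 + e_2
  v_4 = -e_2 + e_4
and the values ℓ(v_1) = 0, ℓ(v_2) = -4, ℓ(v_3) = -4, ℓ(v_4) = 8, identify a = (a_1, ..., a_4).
a = (0, -4, 0, 4)

Write a = (a_1, ..., a_4) in the standard basis. For each basis vector v_i, ℓ(v_i) = <v_i, a> is a linear equation in the a_j's. Collect the n equations into a matrix system V a = ℓ, where row i of V is v_i (expressed in the standard basis). Since V is invertible (lower-triangular with 1s on the diagonal, up to permutation), solve by back-substitution:
  V =
[[1, 0, 0, 0],
 [1, 1, 1, 0],
 [1, 1, 0, 0],
 [0, -1, 0, 1]]
  V a = (0, -4, -4, 8)
Solving gives a = (0, -4, 0, 4).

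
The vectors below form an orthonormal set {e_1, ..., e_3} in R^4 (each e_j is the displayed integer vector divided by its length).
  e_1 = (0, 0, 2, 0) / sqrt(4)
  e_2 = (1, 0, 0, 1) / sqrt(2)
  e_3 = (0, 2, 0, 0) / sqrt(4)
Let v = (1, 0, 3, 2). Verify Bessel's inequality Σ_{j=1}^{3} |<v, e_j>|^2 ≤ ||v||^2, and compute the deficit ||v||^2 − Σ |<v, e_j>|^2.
Σ |<v, e_j>|^2 = 27/2; ||v||^2 = 14; deficit = 1/2

Write each e_j = u_j / sqrt(<u_j, u_j>) where u_j is the displayed integer vector. Then <v, e_j> = <v, u_j> / sqrt(<u_j, u_j>), so |<v, e_j>|^2 = <v, u_j>^2 / <u_j, u_j>.
Coefficients: <v, e_1> = 6/sqrt(4), <v, e_2> = 3/sqrt(2), <v, e_3> = 0/sqrt(4).
Square and sum: Σ |<v, e_j>|^2 = 27/2.
Compute ||v||^2 = v·v = 14.
Deficit = 14 − 27/2 = 1/2 ≥ 0, confirming Bessel's inequality. (The deficit equals ||v − Σ <v,e_j> e_j||^2, the squared distance from v to span{e_j}.)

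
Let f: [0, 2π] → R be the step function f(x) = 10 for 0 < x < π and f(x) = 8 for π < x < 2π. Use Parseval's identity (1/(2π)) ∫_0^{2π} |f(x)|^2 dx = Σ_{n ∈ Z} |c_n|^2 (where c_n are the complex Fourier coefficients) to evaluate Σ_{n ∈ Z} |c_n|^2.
Σ |c_n|^2 = 82

Parseval equates the L^2 energy of f (normalised by 1/(2π)) with the ℓ^2 sum of its Fourier coefficients: (1/(2π)) ∫_0^{2π} |f|^2 = Σ |c_n|^2.
Compute the left side: (1/(2π)) [∫_0^π 10^2 dx + ∫_π^{2π} 8^2 dx] = (1/(2π)) · (100π + 64π) = (100 + 64)/2 = 82.
So Σ_{n ∈ Z} |c_n|^2 = 82.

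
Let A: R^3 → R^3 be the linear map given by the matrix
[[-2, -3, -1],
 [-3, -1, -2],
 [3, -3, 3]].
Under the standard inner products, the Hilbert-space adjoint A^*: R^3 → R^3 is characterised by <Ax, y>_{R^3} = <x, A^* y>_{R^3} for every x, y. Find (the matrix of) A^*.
A^* = A^T =
[[-2, -3, 3],
 [-3, -1, -3],
 [-1, -2, 3]]

For real matrices with standard dot products, the defining identity <Ax, y> = <x, A^* y> gives (Ax)^T y = x^T (A^*) y, i.e. x^T A^T y = x^T (A^*) y. Since this holds for all x, y, we must have A^* = A^T. Therefore
A^* =
[[-2, -3, 3],
 [-3, -1, -3],
 [-1, -2, 3]].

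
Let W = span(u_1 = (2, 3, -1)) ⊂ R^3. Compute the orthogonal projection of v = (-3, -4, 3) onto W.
proj_W(v) = (-3, -9/2, 3/2)

Set up U = [u_1 | ... | u_1] ∈ R^(3×1). The projector onto W = col(U) is P = U (U^T U)^(-1) U^T.
Compute U^T U =
  [14],
and U^T v = (-21).
Solve U^T U · c = U^T v for the coefficients: c = (-3/2). The projection is proj_W(v) = U c.
Check: (v - proj_W(v)) · u_1 = 0  (should be 0).
Result: proj_W(v) = (-3, -9/2, 3/2).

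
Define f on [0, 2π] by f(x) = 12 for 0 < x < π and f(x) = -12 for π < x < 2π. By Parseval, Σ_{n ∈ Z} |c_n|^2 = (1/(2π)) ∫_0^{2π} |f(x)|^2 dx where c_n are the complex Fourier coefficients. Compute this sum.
Σ |c_n|^2 = 144

Parseval equates the L^2 energy of f (normalised by 1/(2π)) with the ℓ^2 sum of its Fourier coefficients: (1/(2π)) ∫_0^{2π} |f|^2 = Σ |c_n|^2.
Compute the left side: (1/(2π)) [∫_0^π 12^2 dx + ∫_π^{2π} (-12)^2 dx] = (1/(2π)) · (144π + 144π) = (144 + 144)/2 = 144.
So Σ_{n ∈ Z} |c_n|^2 = 144.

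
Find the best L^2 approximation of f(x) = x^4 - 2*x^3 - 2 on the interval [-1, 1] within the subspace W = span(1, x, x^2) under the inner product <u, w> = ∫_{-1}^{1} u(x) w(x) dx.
g(x) = 6*x^2/7 - 6*x/5 - 73/35

The best approximation g ∈ W is the orthogonal projection of f onto W. Writing g = a_0 + a_1 x + a_2 x^2, the coefficients solve the normal equations G · a = b where
  G_{ij} = <φ_i, φ_j> and b_i = <f, φ_i>, with φ_0 = 1, φ_1 = x, φ_2 = x^2.
G =
  [2, 0, 2/3]
  [0, 2/3, 0]
  [2/3, 0, 2/5],
b = (-18/5, -4/5, -22/21).
Solving gives a_0 = -73/35, a_1 = -6/5, a_2 = 6/7, so
  g(x) = 6*x^2/7 - 6*x/5 - 73/35.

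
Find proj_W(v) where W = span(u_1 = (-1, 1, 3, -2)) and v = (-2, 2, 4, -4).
proj_W(v) = (-8/5, 8/5, 24/5, -16/5)

Set up U = [u_1 | ... | u_1] ∈ R^(4×1). The projector onto W = col(U) is P = U (U^T U)^(-1) U^T.
Compute U^T U =
  [15],
and U^T v = (24).
Solve U^T U · c = U^T v for the coefficients: c = (8/5). The projection is proj_W(v) = U c.
Check: (v - proj_W(v)) · u_1 = 0  (should be 0).
Result: proj_W(v) = (-8/5, 8/5, 24/5, -16/5).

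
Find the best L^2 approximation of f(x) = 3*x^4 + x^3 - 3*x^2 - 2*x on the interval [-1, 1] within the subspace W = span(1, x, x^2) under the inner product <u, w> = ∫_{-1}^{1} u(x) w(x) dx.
g(x) = -3*x^2/7 - 7*x/5 - 9/35

The best approximation g ∈ W is the orthogonal projection of f onto W. Writing g = a_0 + a_1 x + a_2 x^2, the coefficients solve the normal equations G · a = b where
  G_{ij} = <φ_i, φ_j> and b_i = <f, φ_i>, with φ_0 = 1, φ_1 = x, φ_2 = x^2.
G =
  [2, 0, 2/3]
  [0, 2/3, 0]
  [2/3, 0, 2/5],
b = (-4/5, -14/15, -12/35).
Solving gives a_0 = -9/35, a_1 = -7/5, a_2 = -3/7, so
  g(x) = -3*x^2/7 - 7*x/5 - 9/35.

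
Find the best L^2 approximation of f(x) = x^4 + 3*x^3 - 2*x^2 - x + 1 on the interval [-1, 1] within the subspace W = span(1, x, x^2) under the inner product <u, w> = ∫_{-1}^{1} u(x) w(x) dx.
g(x) = -8*x^2/7 + 4*x/5 + 32/35

The best approximation g ∈ W is the orthogonal projection of f onto W. Writing g = a_0 + a_1 x + a_2 x^2, the coefficients solve the normal equations G · a = b where
  G_{ij} = <φ_i, φ_j> and b_i = <f, φ_i>, with φ_0 = 1, φ_1 = x, φ_2 = x^2.
G =
  [2, 0, 2/3]
  [0, 2/3, 0]
  [2/3, 0, 2/5],
b = (16/15, 8/15, 16/105).
Solving gives a_0 = 32/35, a_1 = 4/5, a_2 = -8/7, so
  g(x) = -8*x^2/7 + 4*x/5 + 32/35.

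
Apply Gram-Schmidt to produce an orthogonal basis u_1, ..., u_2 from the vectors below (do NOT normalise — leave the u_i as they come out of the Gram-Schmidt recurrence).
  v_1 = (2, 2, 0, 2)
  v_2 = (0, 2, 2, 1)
Orthogonal basis:
  u_1 = (2, 2, 0, 2)
  u_2 = (-1, 1, 2, 0)

Apply the Gram-Schmidt recurrence
  u_1 = v_1
  u_i = v_i − Σ_{j<i} ((v_i · u_j) / (u_j · u_j)) · u_j.

Step by step this gives:
  u_1 = (2, 2, 0, 2)
  u_2 = (-1, 1, 2, 0)

Orthogonality check:
  u_2 · u_1 = 0 (should be 0)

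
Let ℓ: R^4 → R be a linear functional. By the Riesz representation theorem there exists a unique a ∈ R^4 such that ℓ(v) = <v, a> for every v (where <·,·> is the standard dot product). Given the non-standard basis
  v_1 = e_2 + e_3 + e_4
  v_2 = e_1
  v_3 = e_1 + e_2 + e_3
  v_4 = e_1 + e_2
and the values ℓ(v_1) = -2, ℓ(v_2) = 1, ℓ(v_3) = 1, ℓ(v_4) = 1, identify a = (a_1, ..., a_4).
a = (1, 0, 0, -2)

Write a = (a_1, ..., a_4) in the standard basis. For each basis vector v_i, ℓ(v_i) = <v_i, a> is a linear equation in the a_j's. Collect the n equations into a matrix system V a = ℓ, where row i of V is v_i (expressed in the standard basis). Since V is invertible (lower-triangular with 1s on the diagonal, up to permutation), solve by back-substitution:
  V =
[[0, 1, 1, 1],
 [1, 0, 0, 0],
 [1, 1, 1, 0],
 [1, 1, 0, 0]]
  V a = (-2, 1, 1, 1)
Solving gives a = (1, 0, 0, -2).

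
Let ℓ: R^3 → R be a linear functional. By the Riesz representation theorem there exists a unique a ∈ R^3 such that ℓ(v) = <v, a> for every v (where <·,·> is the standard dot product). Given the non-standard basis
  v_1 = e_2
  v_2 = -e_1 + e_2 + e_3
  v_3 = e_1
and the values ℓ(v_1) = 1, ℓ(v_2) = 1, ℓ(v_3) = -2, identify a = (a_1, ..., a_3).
a = (-2, 1, -2)

Write a = (a_1, ..., a_3) in the standard basis. For each basis vector v_i, ℓ(v_i) = <v_i, a> is a linear equation in the a_j's. Collect the n equations into a matrix system V a = ℓ, where row i of V is v_i (expressed in the standard basis). Since V is invertible (lower-triangular with 1s on the diagonal, up to permutation), solve by back-substitution:
  V =
[[0, 1, 0],
 [-1, 1, 1],
 [1, 0, 0]]
  V a = (1, 1, -2)
Solving gives a = (-2, 1, -2).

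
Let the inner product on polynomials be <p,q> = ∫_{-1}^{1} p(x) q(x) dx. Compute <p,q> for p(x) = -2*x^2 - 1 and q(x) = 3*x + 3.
<p,q> = -10

Expand the product: p(x)·q(x) = -6*x^3 - 6*x^2 - 3*x - 3.
∫_{-1}^{1} of each monomial x^k gives [2/(k+1) if k even, 0 if k odd]. Integrating term-by-term (or equivalently evaluating the antiderivative F(x) = -3*x^4/2 - 2*x^3 - 3*x^2/2 - 3*x at the endpoints):
  F(1) − F(−1) = -8 − (2) = -10.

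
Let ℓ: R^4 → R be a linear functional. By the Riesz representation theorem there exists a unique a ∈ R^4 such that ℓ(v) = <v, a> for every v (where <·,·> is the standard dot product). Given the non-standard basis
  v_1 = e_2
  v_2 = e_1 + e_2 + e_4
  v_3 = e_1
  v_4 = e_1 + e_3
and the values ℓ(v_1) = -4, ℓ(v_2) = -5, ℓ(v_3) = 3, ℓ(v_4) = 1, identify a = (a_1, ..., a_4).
a = (3, -4, -2, -4)

Write a = (a_1, ..., a_4) in the standard basis. For each basis vector v_i, ℓ(v_i) = <v_i, a> is a linear equation in the a_j's. Collect the n equations into a matrix system V a = ℓ, where row i of V is v_i (expressed in the standard basis). Since V is invertible (lower-triangular with 1s on the diagonal, up to permutation), solve by back-substitution:
  V =
[[0, 1, 0, 0],
 [1, 1, 0, 1],
 [1, 0, 0, 0],
 [1, 0, 1, 0]]
  V a = (-4, -5, 3, 1)
Solving gives a = (3, -4, -2, -4).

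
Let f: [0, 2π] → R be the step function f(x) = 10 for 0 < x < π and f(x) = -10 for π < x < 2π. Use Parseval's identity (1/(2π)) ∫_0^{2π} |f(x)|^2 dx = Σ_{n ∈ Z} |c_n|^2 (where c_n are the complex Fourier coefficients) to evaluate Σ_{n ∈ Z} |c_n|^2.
Σ |c_n|^2 = 100

Parseval equates the L^2 energy of f (normalised by 1/(2π)) with the ℓ^2 sum of its Fourier coefficients: (1/(2π)) ∫_0^{2π} |f|^2 = Σ |c_n|^2.
Compute the left side: (1/(2π)) [∫_0^π 10^2 dx + ∫_π^{2π} (-10)^2 dx] = (1/(2π)) · (100π + 100π) = (100 + 100)/2 = 100.
So Σ_{n ∈ Z} |c_n|^2 = 100.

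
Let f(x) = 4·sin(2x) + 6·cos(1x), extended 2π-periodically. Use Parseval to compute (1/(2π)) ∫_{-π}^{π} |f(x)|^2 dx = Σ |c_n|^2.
Σ |c_n|^2 = 26

Expand |f|^2 and use orthogonality of {sin(nx), cos(mx)} on [-π, π]:
  ∫_{-π}^{π} sin(nx)^2 dx = π, ∫ cos(mx)^2 dx = π, and cross terms integrate to 0.
So ∫_{-π}^{π} f(x)^2 dx = 4^2 · π + 6^2 · π = (16 + 36)π.
Divide by 2π: (16 + 36)/2 = 26.
By Parseval, this equals Σ |c_n|^2.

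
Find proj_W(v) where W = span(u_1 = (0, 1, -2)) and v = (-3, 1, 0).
proj_W(v) = (0, 1/5, -2/5)

Set up U = [u_1 | ... | u_1] ∈ R^(3×1). The projector onto W = col(U) is P = U (U^T U)^(-1) U^T.
Compute U^T U =
  [5],
and U^T v = (1).
Solve U^T U · c = U^T v for the coefficients: c = (1/5). The projection is proj_W(v) = U c.
Check: (v - proj_W(v)) · u_1 = 0  (should be 0).
Result: proj_W(v) = (0, 1/5, -2/5).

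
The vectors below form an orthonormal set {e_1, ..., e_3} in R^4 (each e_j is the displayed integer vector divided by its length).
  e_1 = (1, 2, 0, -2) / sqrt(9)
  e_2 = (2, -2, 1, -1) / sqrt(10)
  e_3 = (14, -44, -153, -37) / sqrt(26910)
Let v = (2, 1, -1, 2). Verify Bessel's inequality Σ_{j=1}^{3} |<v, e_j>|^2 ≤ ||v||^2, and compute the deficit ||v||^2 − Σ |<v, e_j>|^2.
Σ |<v, e_j>|^2 = 74/299; ||v||^2 = 10; deficit = 2916/299

Write each e_j = u_j / sqrt(<u_j, u_j>) where u_j is the displayed integer vector. Then <v, e_j> = <v, u_j> / sqrt(<u_j, u_j>), so |<v, e_j>|^2 = <v, u_j>^2 / <u_j, u_j>.
Coefficients: <v, e_1> = 0/sqrt(9), <v, e_2> = -1/sqrt(10), <v, e_3> = 63/sqrt(26910).
Square and sum: Σ |<v, e_j>|^2 = 74/299.
Compute ||v||^2 = v·v = 10.
Deficit = 10 − 74/299 = 2916/299 ≥ 0, confirming Bessel's inequality. (The deficit equals ||v − Σ <v,e_j> e_j||^2, the squared distance from v to span{e_j}.)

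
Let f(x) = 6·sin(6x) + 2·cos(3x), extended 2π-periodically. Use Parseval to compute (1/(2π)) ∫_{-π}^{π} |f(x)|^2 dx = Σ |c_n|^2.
Σ |c_n|^2 = 20

Expand |f|^2 and use orthogonality of {sin(nx), cos(mx)} on [-π, π]:
  ∫_{-π}^{π} sin(nx)^2 dx = π, ∫ cos(mx)^2 dx = π, and cross terms integrate to 0.
So ∫_{-π}^{π} f(x)^2 dx = 6^2 · π + 2^2 · π = (36 + 4)π.
Divide by 2π: (36 + 4)/2 = 20.
By Parseval, this equals Σ |c_n|^2.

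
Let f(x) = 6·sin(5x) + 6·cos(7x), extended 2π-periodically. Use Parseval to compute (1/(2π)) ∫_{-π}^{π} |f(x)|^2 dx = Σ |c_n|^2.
Σ |c_n|^2 = 36

Expand |f|^2 and use orthogonality of {sin(nx), cos(mx)} on [-π, π]:
  ∫_{-π}^{π} sin(nx)^2 dx = π, ∫ cos(mx)^2 dx = π, and cross terms integrate to 0.
So ∫_{-π}^{π} f(x)^2 dx = 6^2 · π + 6^2 · π = (36 + 36)π.
Divide by 2π: (36 + 36)/2 = 36.
By Parseval, this equals Σ |c_n|^2.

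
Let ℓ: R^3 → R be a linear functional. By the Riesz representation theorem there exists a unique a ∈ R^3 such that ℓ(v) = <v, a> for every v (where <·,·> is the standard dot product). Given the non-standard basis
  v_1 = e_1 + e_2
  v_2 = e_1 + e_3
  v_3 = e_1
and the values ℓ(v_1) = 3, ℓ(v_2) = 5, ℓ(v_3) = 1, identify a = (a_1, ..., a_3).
a = (1, 2, 4)

Write a = (a_1, ..., a_3) in the standard basis. For each basis vector v_i, ℓ(v_i) = <v_i, a> is a linear equation in the a_j's. Collect the n equations into a matrix system V a = ℓ, where row i of V is v_i (expressed in the standard basis). Since V is invertible (lower-triangular with 1s on the diagonal, up to permutation), solve by back-substitution:
  V =
[[1, 1, 0],
 [1, 0, 1],
 [1, 0, 0]]
  V a = (3, 5, 1)
Solving gives a = (1, 2, 4).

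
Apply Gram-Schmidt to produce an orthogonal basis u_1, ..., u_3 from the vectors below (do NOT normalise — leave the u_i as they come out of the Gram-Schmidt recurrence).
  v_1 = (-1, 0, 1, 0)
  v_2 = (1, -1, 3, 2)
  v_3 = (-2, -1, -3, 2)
Orthogonal basis:
  u_1 = (-1, 0, 1, 0)
  u_2 = (2, -1, 2, 2)
  u_3 = (-45/26, -18/13, -45/26, 36/13)

Apply the Gram-Schmidt recurrence
  u_1 = v_1
  u_i = v_i − Σ_{j<i} ((v_i · u_j) / (u_j · u_j)) · u_j.

Step by step this gives:
  u_1 = (-1, 0, 1, 0)
  u_2 = (2, -1, 2, 2)
  u_3 = (-45/26, -18/13, -45/26, 36/13)

Orthogonality check:
  u_2 · u_1 = 0 (should be 0)
  u_3 · u_1 = 0 (should be 0)
  u_3 · u_2 = 0 (should be 0)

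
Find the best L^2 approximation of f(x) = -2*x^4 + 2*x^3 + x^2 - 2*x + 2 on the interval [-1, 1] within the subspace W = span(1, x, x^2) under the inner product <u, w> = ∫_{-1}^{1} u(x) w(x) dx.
g(x) = -5*x^2/7 - 4*x/5 + 76/35

The best approximation g ∈ W is the orthogonal projection of f onto W. Writing g = a_0 + a_1 x + a_2 x^2, the coefficients solve the normal equations G · a = b where
  G_{ij} = <φ_i, φ_j> and b_i = <f, φ_i>, with φ_0 = 1, φ_1 = x, φ_2 = x^2.
G =
  [2, 0, 2/3]
  [0, 2/3, 0]
  [2/3, 0, 2/5],
b = (58/15, -8/15, 122/105).
Solving gives a_0 = 76/35, a_1 = -4/5, a_2 = -5/7, so
  g(x) = -5*x^2/7 - 4*x/5 + 76/35.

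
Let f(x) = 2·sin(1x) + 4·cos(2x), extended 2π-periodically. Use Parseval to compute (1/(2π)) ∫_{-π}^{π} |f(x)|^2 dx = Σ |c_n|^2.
Σ |c_n|^2 = 10

Expand |f|^2 and use orthogonality of {sin(nx), cos(mx)} on [-π, π]:
  ∫_{-π}^{π} sin(nx)^2 dx = π, ∫ cos(mx)^2 dx = π, and cross terms integrate to 0.
So ∫_{-π}^{π} f(x)^2 dx = 2^2 · π + 4^2 · π = (4 + 16)π.
Divide by 2π: (4 + 16)/2 = 10.
By Parseval, this equals Σ |c_n|^2.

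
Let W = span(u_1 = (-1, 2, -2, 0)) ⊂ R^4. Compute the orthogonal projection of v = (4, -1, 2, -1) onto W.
proj_W(v) = (10/9, -20/9, 20/9, 0)

Set up U = [u_1 | ... | u_1] ∈ R^(4×1). The projector onto W = col(U) is P = U (U^T U)^(-1) U^T.
Compute U^T U =
  [9],
and U^T v = (-10).
Solve U^T U · c = U^T v for the coefficients: c = (-10/9). The projection is proj_W(v) = U c.
Check: (v - proj_W(v)) · u_1 = 0  (should be 0).
Result: proj_W(v) = (10/9, -20/9, 20/9, 0).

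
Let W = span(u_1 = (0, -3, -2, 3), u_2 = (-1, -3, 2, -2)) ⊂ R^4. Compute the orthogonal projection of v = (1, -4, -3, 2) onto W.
proj_W(v) = (-46/395, -1437/395, -774/395, 1207/395)

Set up U = [u_1 | ... | u_2] ∈ R^(4×2). The projector onto W = col(U) is P = U (U^T U)^(-1) U^T.
Compute U^T U =
  [22, -1]
  [-1, 18],
and U^T v = (24, 1).
Solve U^T U · c = U^T v for the coefficients: c = (433/395, 46/395). The projection is proj_W(v) = U c.
Check: (v - proj_W(v)) · u_1 = 0  (should be 0).
Check: (v - proj_W(v)) · u_2 = 0  (should be 0).
Result: proj_W(v) = (-46/395, -1437/395, -774/395, 1207/395).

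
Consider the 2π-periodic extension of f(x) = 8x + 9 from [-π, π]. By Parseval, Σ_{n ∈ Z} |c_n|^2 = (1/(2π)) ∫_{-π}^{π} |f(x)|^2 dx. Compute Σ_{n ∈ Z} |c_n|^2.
Σ |c_n|^2 = 64π^2/3 + 81

Expand and integrate term by term over [-π, π]:
  ∫ (8x)^2 dx = 64·(2π^3/3); ∫ 2·8·(9)·x dx = 0 (odd integrand); ∫ 9^2 dx = 81·2π.
So (1/(2π)) ∫_{-π}^{π} (8x + 9)^2 dx = 64π^2/3 + 81 = 64π^2/3 + 81.
Parseval ⇒ Σ |c_n|^2 = 64π^2/3 + 81.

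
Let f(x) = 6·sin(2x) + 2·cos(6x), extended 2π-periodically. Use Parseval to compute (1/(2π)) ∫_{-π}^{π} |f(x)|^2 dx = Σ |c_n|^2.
Σ |c_n|^2 = 20

Expand |f|^2 and use orthogonality of {sin(nx), cos(mx)} on [-π, π]:
  ∫_{-π}^{π} sin(nx)^2 dx = π, ∫ cos(mx)^2 dx = π, and cross terms integrate to 0.
So ∫_{-π}^{π} f(x)^2 dx = 6^2 · π + 2^2 · π = (36 + 4)π.
Divide by 2π: (36 + 4)/2 = 20.
By Parseval, this equals Σ |c_n|^2.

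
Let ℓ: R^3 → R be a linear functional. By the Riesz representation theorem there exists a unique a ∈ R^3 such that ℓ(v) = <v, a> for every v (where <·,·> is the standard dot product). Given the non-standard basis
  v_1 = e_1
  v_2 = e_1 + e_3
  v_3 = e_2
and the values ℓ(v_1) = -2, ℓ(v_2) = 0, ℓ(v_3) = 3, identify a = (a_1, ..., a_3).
a = (-2, 3, 2)

Write a = (a_1, ..., a_3) in the standard basis. For each basis vector v_i, ℓ(v_i) = <v_i, a> is a linear equation in the a_j's. Collect the n equations into a matrix system V a = ℓ, where row i of V is v_i (expressed in the standard basis). Since V is invertible (lower-triangular with 1s on the diagonal, up to permutation), solve by back-substitution:
  V =
[[1, 0, 0],
 [1, 0, 1],
 [0, 1, 0]]
  V a = (-2, 0, 3)
Solving gives a = (-2, 3, 2).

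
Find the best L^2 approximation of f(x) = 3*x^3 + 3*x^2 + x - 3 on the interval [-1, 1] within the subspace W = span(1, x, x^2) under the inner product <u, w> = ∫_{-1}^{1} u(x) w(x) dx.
g(x) = 3*x^2 + 14*x/5 - 3

The best approximation g ∈ W is the orthogonal projection of f onto W. Writing g = a_0 + a_1 x + a_2 x^2, the coefficients solve the normal equations G · a = b where
  G_{ij} = <φ_i, φ_j> and b_i = <f, φ_i>, with φ_0 = 1, φ_1 = x, φ_2 = x^2.
G =
  [2, 0, 2/3]
  [0, 2/3, 0]
  [2/3, 0, 2/5],
b = (-4, 28/15, -4/5).
Solving gives a_0 = -3, a_1 = 14/5, a_2 = 3, so
  g(x) = 3*x^2 + 14*x/5 - 3.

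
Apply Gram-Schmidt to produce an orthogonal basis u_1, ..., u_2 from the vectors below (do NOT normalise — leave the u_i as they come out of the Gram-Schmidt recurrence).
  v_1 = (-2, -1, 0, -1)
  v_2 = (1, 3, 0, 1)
Orthogonal basis:
  u_1 = (-2, -1, 0, -1)
  u_2 = (-1, 2, 0, 0)

Apply the Gram-Schmidt recurrence
  u_1 = v_1
  u_i = v_i − Σ_{j<i} ((v_i · u_j) / (u_j · u_j)) · u_j.

Step by step this gives:
  u_1 = (-2, -1, 0, -1)
  u_2 = (-1, 2, 0, 0)

Orthogonality check:
  u_2 · u_1 = 0 (should be 0)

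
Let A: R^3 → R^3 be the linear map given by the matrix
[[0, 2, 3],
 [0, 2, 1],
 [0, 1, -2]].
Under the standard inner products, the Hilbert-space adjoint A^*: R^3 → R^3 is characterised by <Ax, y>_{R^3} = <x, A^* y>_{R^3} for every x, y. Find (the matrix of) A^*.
A^* = A^T =
[[0, 0, 0],
 [2, 2, 1],
 [3, 1, -2]]

For real matrices with standard dot products, the defining identity <Ax, y> = <x, A^* y> gives (Ax)^T y = x^T (A^*) y, i.e. x^T A^T y = x^T (A^*) y. Since this holds for all x, y, we must have A^* = A^T. Therefore
A^* =
[[0, 0, 0],
 [2, 2, 1],
 [3, 1, -2]].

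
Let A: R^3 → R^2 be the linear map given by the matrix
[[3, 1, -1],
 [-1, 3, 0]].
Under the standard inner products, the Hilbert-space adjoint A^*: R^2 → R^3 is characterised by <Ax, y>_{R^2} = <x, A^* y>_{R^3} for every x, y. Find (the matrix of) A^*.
A^* = A^T =
[[3, -1],
 [1, 3],
 [-1, 0]]

For real matrices with standard dot products, the defining identity <Ax, y> = <x, A^* y> gives (Ax)^T y = x^T (A^*) y, i.e. x^T A^T y = x^T (A^*) y. Since this holds for all x, y, we must have A^* = A^T. Therefore
A^* =
[[3, -1],
 [1, 3],
 [-1, 0]].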